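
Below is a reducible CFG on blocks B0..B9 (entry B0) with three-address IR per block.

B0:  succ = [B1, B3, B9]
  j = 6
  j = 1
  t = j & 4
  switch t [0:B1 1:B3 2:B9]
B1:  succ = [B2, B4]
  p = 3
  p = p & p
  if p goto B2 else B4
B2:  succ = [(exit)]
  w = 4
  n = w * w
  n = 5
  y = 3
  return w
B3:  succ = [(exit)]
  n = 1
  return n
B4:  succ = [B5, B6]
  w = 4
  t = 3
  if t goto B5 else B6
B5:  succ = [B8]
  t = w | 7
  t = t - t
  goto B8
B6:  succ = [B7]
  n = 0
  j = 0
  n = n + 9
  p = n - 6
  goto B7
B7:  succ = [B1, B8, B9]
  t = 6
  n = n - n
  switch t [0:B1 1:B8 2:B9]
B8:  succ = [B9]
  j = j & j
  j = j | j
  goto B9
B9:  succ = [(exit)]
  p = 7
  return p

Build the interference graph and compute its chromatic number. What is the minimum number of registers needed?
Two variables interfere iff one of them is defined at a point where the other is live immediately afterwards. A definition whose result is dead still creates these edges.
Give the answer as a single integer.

Answer: 4

Derivation:
def/use:
  B0: {j,t} / ∅
  B1: {p} / ∅
  B2: {n,w,y} / ∅
  B3: {n} / ∅
  B4: {t,w} / ∅
  B5: {t} / {w}
  B6: {j,n,p} / ∅
  B7: {n,t} / {n}
  B8: {j} / {j}
  B9: {p} / ∅

Backward fixpoint:
  live B0: ∅→{j}
  live B1: {j}→{j}
  live B2: ∅→∅
  live B3: ∅→∅
  live B4: {j}→{j,w}
  live B5: {j,w}→{j}
  live B6: ∅→{j,n}
  live B7: {j,n}→{j}
  live B8: {j}→∅
  live B9: ∅→∅

Interfere edges:
  j — {n,p,t,w}
  n — {j,p,t,w}
  p — {j,n}
  t — {j,n,w}
  w — {j,n,t,y}
  y — {w}

Chromatic number:
  lower bound: {j,n,t,w} mutually conflict ⇒ χ ≥ 4
  4-colouring: c0={j,y}  c1={n}  c2={p,w}  c3={t}
  χ = 4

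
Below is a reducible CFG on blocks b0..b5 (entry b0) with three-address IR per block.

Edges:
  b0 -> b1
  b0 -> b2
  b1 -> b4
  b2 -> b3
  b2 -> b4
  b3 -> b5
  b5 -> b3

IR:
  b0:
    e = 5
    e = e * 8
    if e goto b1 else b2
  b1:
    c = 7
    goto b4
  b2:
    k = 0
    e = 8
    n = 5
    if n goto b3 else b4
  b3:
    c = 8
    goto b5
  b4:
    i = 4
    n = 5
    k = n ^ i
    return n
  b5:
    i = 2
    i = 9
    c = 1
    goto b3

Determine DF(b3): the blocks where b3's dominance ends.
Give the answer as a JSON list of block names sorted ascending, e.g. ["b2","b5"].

Answer: ["b3"]

Analysis:
idom tree: b1←b0 b2←b0 b3←b2 b4←b0 b5←b3
Join-block Dom:
  b3: preds {b2,b5}: {b0,b2} ∩ {b0,b2,b3,b5} = {b0,b2}; idom=b2
  b4: preds {b1,b2}: {b0,b1} ∩ {b0,b2} = {b0}; idom=b0

Frontier:
  b3←b2: walk · to b2
  b3←b5: walk b5→b3 to b2
  b4←b1: walk b1 to b0
  b4←b2: walk b2 to b0
  b0: DF=∅
  b1: DF={b4}
  b2: DF={b4}
  b3: DF={b3}
  b4: DF=∅
  b5: DF={b3}

DF(b3) = ["b3"]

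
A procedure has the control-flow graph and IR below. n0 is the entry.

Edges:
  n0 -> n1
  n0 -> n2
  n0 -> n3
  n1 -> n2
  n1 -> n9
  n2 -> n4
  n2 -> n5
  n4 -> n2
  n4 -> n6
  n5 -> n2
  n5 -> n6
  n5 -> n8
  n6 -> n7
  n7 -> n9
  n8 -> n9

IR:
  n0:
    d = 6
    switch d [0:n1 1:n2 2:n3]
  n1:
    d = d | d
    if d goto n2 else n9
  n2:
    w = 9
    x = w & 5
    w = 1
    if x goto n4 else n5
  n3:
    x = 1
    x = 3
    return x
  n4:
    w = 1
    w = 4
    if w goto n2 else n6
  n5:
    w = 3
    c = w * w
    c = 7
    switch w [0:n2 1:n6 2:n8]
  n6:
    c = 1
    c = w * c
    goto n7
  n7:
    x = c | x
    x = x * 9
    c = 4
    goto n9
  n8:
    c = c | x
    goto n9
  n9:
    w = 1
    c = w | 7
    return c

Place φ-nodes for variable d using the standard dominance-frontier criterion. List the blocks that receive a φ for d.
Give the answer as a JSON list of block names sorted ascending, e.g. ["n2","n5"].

Answer: ["n2", "n9"]

Working:
idom tree: n1←n0 n2←n0 n3←n0 n4←n2 n5←n2 n6←n2 n7←n6 n8←n5 n9←n0
Join-block Dom:
  n2: preds {n0,n1,n4,n5}: {n0} ∩ {n0,n1} ∩ {n0,n2,n4} ∩ {n0,n2,n5} = {n0}; idom=n0
  n6: preds {n4,n5}: {n0,n2,n4} ∩ {n0,n2,n5} = {n0,n2}; idom=n2
  n9: preds {n1,n7,n8}: {n0,n1} ∩ {n0,n2,n6,n7} ∩ {n0,n2,n5,n8} = {n0}; idom=n0

Frontier:
  n2←n0: walk · to n0
  n2←n1: walk n1 to n0
  n2←n4: walk n4→n2 to n0
  n2←n5: walk n5→n2 to n0
  n6←n4: walk n4 to n2
  n6←n5: walk n5 to n2
  n9←n1: walk n1 to n0
  n9←n7: walk n7→n6→n2 to n0
  n9←n8: walk n8→n5→n2 to n0
  DF(n0)=∅
  DF(n1)={n2,n9}
  DF(n2)={n2,n9}
  DF(n3)=∅
  DF(n4)={n2,n6}
  DF(n5)={n2,n6,n9}
  DF(n6)={n9}
  DF(n7)={n9}
  DF(n8)={n9}
  DF(n9)=∅

φ for d: defs {n0,n1}
  DF⁺ = {n2,n9}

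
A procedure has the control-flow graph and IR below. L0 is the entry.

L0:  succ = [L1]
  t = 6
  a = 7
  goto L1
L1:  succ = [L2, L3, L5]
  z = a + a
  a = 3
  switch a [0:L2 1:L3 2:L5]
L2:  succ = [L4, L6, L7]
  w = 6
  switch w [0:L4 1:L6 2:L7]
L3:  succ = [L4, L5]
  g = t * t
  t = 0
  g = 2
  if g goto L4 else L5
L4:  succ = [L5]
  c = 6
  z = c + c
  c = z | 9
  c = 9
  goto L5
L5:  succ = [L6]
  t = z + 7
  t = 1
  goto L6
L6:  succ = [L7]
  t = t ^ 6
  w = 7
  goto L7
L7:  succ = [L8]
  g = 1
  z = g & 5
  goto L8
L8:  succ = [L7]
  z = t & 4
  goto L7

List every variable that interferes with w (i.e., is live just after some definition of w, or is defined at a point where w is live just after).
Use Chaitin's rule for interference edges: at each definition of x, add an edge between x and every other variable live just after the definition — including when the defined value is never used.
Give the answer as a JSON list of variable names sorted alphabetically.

Answer: ["t"]

Working:
def/use:
  L0: {a,t} / ∅
  L1: {a,z} / {a}
  L2: {w} / ∅
  L3: {g,t} / {t}
  L4: {c,z} / ∅
  L5: {t} / {z}
  L6: {t,w} / {t}
  L7: {g,z} / ∅
  L8: {z} / {t}

Liveness:
  live L0: ∅→{a,t}
  live L1: {a,t}→{t,z}
  live L2: {t}→{t}
  live L3: {t,z}→{z}
  live L4: ∅→{z}
  live L5: {z}→{t}
  live L6: {t}→{t}
  live L7: {t}→{t}
  live L8: {t}→{t}

Conflict graph:
  a — {t,z}
  c — {z}
  g — {t,z}
  t — {a,g,w,z}
  w — {t}
  z — {a,c,g,t}

N(w) = ["t"]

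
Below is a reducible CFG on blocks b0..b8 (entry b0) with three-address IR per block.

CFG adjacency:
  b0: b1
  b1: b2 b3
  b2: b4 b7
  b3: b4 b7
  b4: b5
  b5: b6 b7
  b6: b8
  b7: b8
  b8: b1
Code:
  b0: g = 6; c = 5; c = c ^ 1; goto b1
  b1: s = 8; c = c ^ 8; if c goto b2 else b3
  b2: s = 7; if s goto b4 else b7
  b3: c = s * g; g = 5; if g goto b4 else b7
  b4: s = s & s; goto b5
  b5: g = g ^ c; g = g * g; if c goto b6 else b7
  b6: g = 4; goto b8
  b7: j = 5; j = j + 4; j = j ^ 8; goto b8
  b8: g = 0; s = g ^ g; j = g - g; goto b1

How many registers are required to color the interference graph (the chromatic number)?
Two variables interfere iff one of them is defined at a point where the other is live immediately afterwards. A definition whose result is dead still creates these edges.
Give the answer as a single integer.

Answer: 3

Working:
Per-block:
  b0 def {c,g} use ∅
  b1 def {c,s} use {c}
  b2 def {s} use ∅
  b3 def {c,g} use {g,s}
  b4 def {s} use {s}
  b5 def {g} use {c,g}
  b6 def {g} use ∅
  b7 def {j} use ∅
  b8 def {g,j,s} use ∅

Liveness:
  b0: in=∅ out={c,g}
  b1: in={c,g} out={c,g,s}
  b2: in={c,g} out={c,g,s}
  b3: in={g,s} out={c,g,s}
  b4: in={c,g,s} out={c,g}
  b5: in={c,g} out={c}
  b6: in={c} out={c}
  b7: in={c} out={c}
  b8: in={c} out={c,g}

Conflict graph:
  c — {g,j,s}
  g — {c,j,s}
  j — {c,g}
  s — {c,g}

Colouring:
  lower bound: {c,g,j} mutually conflict ⇒ χ ≥ 3
  assign c→r0 g→r1 j→r2 s→r2 — no edge inside a register ⇒ χ ≤ 3
  χ = 3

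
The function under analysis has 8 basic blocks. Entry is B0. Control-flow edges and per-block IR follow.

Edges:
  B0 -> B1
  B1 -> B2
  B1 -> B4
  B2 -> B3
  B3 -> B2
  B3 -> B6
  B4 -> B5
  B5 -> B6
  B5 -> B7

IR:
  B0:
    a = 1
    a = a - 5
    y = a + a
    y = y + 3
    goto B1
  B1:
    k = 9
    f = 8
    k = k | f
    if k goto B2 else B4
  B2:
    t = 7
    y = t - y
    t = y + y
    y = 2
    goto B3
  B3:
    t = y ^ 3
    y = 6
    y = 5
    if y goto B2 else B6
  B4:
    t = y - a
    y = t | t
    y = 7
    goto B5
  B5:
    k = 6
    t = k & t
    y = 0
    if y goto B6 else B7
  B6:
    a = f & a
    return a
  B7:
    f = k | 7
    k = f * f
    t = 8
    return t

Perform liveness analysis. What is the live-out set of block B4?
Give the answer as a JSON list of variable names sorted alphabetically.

Answer: ["a", "f", "t"]

Analysis:
Block summaries:
  B0: {a,y} / ∅
  B1: {f,k} / ∅
  B2: {t,y} / {y}
  B3: {t,y} / {y}
  B4: {t,y} / {a,y}
  B5: {k,t,y} / {t}
  B6: {a} / {a,f}
  B7: {f,k,t} / {k}

Live sets:
  B0 li=∅ lo={a,y}
  B1 li={a,y} lo={a,f,y}
  B2 li={a,f,y} lo={a,f,y}
  B3 li={a,f,y} lo={a,f,y}
  B4 li={a,f,y} lo={a,f,t}
  B5 li={a,f,t} lo={a,f,k}
  B6 li={a,f} lo=∅
  B7 li={k} lo=∅

live-out(B4) = ["a", "f", "t"]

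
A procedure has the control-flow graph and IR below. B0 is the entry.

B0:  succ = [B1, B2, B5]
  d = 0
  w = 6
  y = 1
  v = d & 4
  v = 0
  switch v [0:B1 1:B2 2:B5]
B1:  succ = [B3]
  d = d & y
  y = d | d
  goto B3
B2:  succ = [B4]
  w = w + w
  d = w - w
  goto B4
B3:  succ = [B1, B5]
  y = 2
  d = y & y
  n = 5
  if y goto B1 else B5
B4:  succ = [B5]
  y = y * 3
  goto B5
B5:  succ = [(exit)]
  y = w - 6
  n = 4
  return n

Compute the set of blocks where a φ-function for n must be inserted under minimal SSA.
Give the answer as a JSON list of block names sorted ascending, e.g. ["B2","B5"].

idom tree: B1←B0 B2←B0 B3←B1 B4←B2 B5←B0
Dom at joins:
  B1: preds {B0,B3}: {B0} ∩ {B0,B1,B3} = {B0}; idom=B0
  B5: preds {B0,B3,B4}: {B0} ∩ {B0,B1,B3} ∩ {B0,B2,B4} = {B0}; idom=B0

DF derivation:
  join B1 pred B0: · stop@B0
  join B1 pred B3: B3→B1 stop@B0
  join B5 pred B0: · stop@B0
  join B5 pred B3: B3→B1 stop@B0
  join B5 pred B4: B4→B2 stop@B0
  DF(B0)=∅
  DF(B1)={B1,B5}
  DF(B2)={B5}
  DF(B3)={B1,B5}
  DF(B4)={B5}
  DF(B5)=∅

φ for n: defs {B3,B5}
  DF⁺ = {B1,B5}

Answer: ["B1", "B5"]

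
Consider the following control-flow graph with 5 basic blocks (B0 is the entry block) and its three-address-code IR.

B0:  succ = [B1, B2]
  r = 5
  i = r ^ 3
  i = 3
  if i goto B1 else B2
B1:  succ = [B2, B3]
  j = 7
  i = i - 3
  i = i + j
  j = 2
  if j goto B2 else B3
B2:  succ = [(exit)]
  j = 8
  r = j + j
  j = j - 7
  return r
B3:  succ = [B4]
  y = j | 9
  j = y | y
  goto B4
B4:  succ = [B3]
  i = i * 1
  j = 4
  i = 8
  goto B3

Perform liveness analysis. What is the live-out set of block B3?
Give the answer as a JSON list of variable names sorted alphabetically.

Answer: ["i"]

Working:
Per-block:
  B0 def {i,r} use ∅
  B1 def {i,j} use {i}
  B2 def {j,r} use ∅
  B3 def {j,y} use {j}
  B4 def {i,j} use {i}

Backward fixpoint:
  live B0: ∅→{i}
  live B1: {i}→{i,j}
  live B2: ∅→∅
  live B3: {i,j}→{i}
  live B4: {i}→{i,j}

live-out(B3) = ["i"]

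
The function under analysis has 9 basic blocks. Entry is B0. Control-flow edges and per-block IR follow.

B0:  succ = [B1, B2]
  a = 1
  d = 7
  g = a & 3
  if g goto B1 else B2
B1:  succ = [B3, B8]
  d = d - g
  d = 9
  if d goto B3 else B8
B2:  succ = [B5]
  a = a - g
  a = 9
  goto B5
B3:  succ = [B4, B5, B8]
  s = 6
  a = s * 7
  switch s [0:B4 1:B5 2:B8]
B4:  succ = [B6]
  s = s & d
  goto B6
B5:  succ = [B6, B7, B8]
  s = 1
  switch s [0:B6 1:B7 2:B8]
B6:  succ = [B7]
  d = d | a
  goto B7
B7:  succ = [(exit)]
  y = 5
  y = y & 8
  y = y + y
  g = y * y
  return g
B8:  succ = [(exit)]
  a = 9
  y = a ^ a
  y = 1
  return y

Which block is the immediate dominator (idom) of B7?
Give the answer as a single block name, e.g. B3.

Answer: B0

Derivation:
idom tree: B1←B0 B2←B0 B3←B1 B4←B3 B5←B0 B6←B0 B7←B0 B8←B0
Dom∩ at merges:
  B5: preds {B2,B3}: {B0,B2} ∩ {B0,B1,B3} = {B0}; idom=B0
  B6: preds {B4,B5}: {B0,B1,B3,B4} ∩ {B0,B5} = {B0}; idom=B0
  B7: preds {B5,B6}: {B0,B5} ∩ {B0,B6} = {B0}; idom=B0
  B8: preds {B1,B3,B5}: {B0,B1} ∩ {B0,B1,B3} ∩ {B0,B5} = {B0}; idom=B0

idom(B7) = B0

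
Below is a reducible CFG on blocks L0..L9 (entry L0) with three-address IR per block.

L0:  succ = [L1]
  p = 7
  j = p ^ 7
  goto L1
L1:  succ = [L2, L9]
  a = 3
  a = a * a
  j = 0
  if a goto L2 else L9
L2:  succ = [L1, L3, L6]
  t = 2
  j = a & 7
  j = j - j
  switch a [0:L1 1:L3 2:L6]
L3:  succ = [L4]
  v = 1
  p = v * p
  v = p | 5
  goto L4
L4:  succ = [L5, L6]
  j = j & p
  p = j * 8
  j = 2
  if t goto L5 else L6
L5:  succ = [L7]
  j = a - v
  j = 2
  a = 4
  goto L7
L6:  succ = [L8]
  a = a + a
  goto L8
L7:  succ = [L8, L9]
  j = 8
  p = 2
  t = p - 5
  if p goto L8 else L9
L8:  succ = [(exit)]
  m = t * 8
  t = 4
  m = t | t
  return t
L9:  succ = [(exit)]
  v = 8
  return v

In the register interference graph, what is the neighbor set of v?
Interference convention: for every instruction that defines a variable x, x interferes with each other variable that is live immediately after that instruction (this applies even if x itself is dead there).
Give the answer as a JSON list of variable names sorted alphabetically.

Answer: ["a", "j", "p", "t"]

Analysis:
Block summaries:
  L0: {j,p} / ∅
  L1: {a,j} / ∅
  L2: {j,t} / {a}
  L3: {p,v} / {p}
  L4: {j,p} / {j,p,t}
  L5: {a,j} / {a,v}
  L6: {a} / {a}
  L7: {j,p,t} / ∅
  L8: {m,t} / {t}
  L9: {v} / ∅

Liveness:
  L0 li=∅ lo={p}
  L1 li={p} lo={a,p}
  L2 li={a,p} lo={a,j,p,t}
  L3 li={a,j,p,t} lo={a,j,p,t,v}
  L4 li={a,j,p,t,v} lo={a,t,v}
  L5 li={a,v} lo=∅
  L6 li={a,t} lo={t}
  L7 li=∅ lo={t}
  L8 li={t} lo=∅
  L9 li=∅ lo=∅

Interference:
  a: {j,p,t,v}
  j: {a,p,t,v}
  m: {t}
  p: {a,j,t,v}
  t: {a,j,m,p,v}
  v: {a,j,p,t}

N(v) = ["a", "j", "p", "t"]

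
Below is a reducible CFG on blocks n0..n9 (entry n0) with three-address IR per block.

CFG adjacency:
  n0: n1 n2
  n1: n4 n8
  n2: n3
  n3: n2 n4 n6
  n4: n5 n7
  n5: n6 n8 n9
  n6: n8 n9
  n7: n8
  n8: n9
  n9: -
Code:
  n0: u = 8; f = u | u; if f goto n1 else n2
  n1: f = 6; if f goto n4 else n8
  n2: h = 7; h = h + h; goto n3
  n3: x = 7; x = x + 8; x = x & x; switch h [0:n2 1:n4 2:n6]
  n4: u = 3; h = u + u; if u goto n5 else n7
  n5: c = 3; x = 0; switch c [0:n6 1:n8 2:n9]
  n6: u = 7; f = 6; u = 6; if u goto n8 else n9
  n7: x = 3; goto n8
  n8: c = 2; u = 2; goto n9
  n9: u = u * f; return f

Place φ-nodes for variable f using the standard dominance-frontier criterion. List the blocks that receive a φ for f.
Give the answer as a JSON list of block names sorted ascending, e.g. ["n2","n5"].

idom tree: n1←n0 n2←n0 n3←n2 n4←n0 n5←n4 n6←n0 n7←n4 n8←n0 n9←n0
Join-block Dom:
  n2: preds {n0,n3}: {n0} ∩ {n0,n2,n3} = {n0}; idom=n0
  n4: preds {n1,n3}: {n0,n1} ∩ {n0,n2,n3} = {n0}; idom=n0
  n6: preds {n3,n5}: {n0,n2,n3} ∩ {n0,n4,n5} = {n0}; idom=n0
  n8: preds {n1,n5,n6,n7}: {n0,n1} ∩ {n0,n4,n5} ∩ {n0,n6} ∩ {n0,n4,n7} = {n0}; idom=n0
  n9: preds {n5,n6,n8}: {n0,n4,n5} ∩ {n0,n6} ∩ {n0,n8} = {n0}; idom=n0

DF derivation:
  n2←n0: walk · to n0
  n2←n3: walk n3→n2 to n0
  n4←n1: walk n1 to n0
  n4←n3: walk n3→n2 to n0
  n6←n3: walk n3→n2 to n0
  n6←n5: walk n5→n4 to n0
  n8←n1: walk n1 to n0
  n8←n5: walk n5→n4 to n0
  n8←n6: walk n6 to n0
  n8←n7: walk n7→n4 to n0
  n9←n5: walk n5→n4 to n0
  n9←n6: walk n6 to n0
  n9←n8: walk n8 to n0
  DF(n0)=∅
  DF(n1)={n4,n8}
  DF(n2)={n2,n4,n6}
  DF(n3)={n2,n4,n6}
  DF(n4)={n6,n8,n9}
  DF(n5)={n6,n8,n9}
  DF(n6)={n8,n9}
  DF(n7)={n8}
  DF(n8)={n9}
  DF(n9)=∅

φ for f: defs {n0,n1,n6}
  DF⁺ = {n4,n6,n8,n9}

Answer: ["n4", "n6", "n8", "n9"]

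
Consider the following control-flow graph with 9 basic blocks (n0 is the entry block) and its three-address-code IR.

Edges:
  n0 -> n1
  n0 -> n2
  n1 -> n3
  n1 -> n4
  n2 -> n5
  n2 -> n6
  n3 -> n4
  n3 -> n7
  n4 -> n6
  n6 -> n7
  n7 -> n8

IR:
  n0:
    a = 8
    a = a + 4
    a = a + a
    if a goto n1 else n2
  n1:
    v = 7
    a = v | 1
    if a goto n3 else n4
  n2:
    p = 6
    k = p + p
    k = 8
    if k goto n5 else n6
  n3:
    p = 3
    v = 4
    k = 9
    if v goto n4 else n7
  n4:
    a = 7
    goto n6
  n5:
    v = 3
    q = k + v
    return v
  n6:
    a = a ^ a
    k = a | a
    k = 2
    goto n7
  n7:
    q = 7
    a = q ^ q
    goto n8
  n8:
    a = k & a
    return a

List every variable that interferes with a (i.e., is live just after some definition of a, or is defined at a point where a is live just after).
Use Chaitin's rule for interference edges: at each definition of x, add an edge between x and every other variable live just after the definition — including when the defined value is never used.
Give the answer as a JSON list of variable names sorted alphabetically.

Per-block:
  n0 def {a} use ∅
  n1 def {a,v} use ∅
  n2 def {k,p} use ∅
  n3 def {k,p,v} use ∅
  n4 def {a} use ∅
  n5 def {q,v} use {k}
  n6 def {a,k} use {a}
  n7 def {a,q} use ∅
  n8 def {a} use {a,k}

Live sets:
  n0 li=∅ lo={a}
  n1 li=∅ lo=∅
  n2 li={a} lo={a,k}
  n3 li=∅ lo={k}
  n4 li=∅ lo={a}
  n5 li={k} lo=∅
  n6 li={a} lo={k}
  n7 li={k} lo={a,k}
  n8 li={a,k} lo=∅

Interfere edges:
  a — {k,p}
  k — {a,q,v}
  p — {a}
  q — {k,v}
  v — {k,q}

N(a) = ["k", "p"]

Answer: ["k", "p"]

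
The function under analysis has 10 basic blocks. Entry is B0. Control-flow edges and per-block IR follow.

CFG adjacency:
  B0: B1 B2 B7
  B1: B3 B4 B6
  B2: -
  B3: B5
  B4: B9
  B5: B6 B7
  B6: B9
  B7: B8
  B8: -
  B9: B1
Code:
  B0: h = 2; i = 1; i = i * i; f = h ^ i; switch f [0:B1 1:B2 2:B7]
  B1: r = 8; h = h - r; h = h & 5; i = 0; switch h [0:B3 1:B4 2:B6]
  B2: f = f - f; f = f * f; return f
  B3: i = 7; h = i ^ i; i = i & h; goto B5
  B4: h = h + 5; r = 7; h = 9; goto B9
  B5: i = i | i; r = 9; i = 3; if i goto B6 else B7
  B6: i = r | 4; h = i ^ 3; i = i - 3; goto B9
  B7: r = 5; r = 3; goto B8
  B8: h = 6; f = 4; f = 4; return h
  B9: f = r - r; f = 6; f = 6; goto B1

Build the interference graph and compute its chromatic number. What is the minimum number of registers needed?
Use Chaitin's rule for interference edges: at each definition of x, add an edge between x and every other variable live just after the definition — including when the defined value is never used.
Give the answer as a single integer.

Per-block:
  B0: {f,h,i} / ∅
  B1: {h,i,r} / {h}
  B2: {f} / {f}
  B3: {h,i} / ∅
  B4: {h,r} / {h}
  B5: {i,r} / {i}
  B6: {h,i} / {r}
  B7: {r} / ∅
  B8: {f,h} / ∅
  B9: {f} / {r}

Live sets:
  B0 li=∅ lo={f,h}
  B1 li={h} lo={h,r}
  B2 li={f} lo=∅
  B3 li=∅ lo={i}
  B4 li={h} lo={h,r}
  B5 li={i} lo={r}
  B6 li={r} lo={h,r}
  B7 li=∅ lo=∅
  B8 li=∅ lo=∅
  B9 li={h,r} lo={h}

Conflict graph:
  f: {h}
  h: {f,i,r}
  i: {h,r}
  r: {h,i}

Registers:
  lower bound: {h,i,r} mutually conflict ⇒ χ ≥ 3
  assign f→c1 h→c0 i→c1 r→c2 — no edge inside a register ⇒ χ ≤ 3
  χ = 3

Answer: 3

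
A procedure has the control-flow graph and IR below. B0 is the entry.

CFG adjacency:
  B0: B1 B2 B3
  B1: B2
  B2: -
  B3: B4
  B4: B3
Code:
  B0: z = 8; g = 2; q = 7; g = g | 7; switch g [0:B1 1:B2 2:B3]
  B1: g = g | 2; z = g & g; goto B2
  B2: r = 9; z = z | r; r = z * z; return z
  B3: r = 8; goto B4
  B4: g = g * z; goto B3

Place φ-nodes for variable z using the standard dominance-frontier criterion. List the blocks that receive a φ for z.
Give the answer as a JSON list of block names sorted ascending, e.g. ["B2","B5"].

Answer: ["B2"]

Working:
idom tree: B1←B0 B2←B0 B3←B0 B4←B3
Join-block Dom:
  B2: preds {B0,B1}: {B0} ∩ {B0,B1} = {B0}; idom=B0
  B3: preds {B0,B4}: {B0} ∩ {B0,B3,B4} = {B0}; idom=B0

Frontier:
  B2←B0: walk · to B0
  B2←B1: walk B1 to B0
  B3←B0: walk · to B0
  B3←B4: walk B4→B3 to B0
  B0: DF=∅
  B1: DF={B2}
  B2: DF=∅
  B3: DF={B3}
  B4: DF={B3}

φ for z: defs {B0,B1,B2}
  DF⁺ = {B2}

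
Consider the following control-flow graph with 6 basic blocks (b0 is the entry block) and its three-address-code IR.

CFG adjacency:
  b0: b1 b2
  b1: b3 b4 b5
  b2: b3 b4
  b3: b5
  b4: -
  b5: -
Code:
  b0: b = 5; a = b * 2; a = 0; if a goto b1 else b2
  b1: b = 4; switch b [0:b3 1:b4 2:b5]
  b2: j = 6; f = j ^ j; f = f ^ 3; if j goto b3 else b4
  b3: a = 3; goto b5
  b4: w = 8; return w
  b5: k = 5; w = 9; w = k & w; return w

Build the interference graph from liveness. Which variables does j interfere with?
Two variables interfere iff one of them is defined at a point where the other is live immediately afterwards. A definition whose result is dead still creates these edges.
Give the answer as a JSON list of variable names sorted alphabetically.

Answer: ["f"]

Analysis:
Block summaries:
  b0: {a,b} / ∅
  b1: {b} / ∅
  b2: {f,j} / ∅
  b3: {a} / ∅
  b4: {w} / ∅
  b5: {k,w} / ∅

Liveness:
  b0 li=∅ lo=∅
  b1 li=∅ lo=∅
  b2 li=∅ lo=∅
  b3 li=∅ lo=∅
  b4 li=∅ lo=∅
  b5 li=∅ lo=∅

Conflict graph:
  a↔∅
  b↔∅
  f↔{j}
  j↔{f}
  k↔{w}
  w↔{k}

N(j) = ["f"]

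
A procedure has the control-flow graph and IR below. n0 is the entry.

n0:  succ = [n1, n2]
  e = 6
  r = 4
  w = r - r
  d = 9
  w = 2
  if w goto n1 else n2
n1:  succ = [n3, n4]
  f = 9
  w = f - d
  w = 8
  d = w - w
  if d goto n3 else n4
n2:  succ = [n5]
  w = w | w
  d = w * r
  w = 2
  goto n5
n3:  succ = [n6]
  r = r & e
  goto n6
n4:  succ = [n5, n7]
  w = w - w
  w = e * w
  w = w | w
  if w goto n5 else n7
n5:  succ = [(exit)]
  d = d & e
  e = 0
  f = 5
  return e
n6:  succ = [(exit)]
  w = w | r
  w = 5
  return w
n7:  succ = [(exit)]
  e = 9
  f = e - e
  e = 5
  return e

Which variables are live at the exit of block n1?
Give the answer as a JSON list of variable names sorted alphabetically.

Per-block:
  n0: {d,e,r,w} / ∅
  n1: {d,f,w} / {d}
  n2: {d,w} / {r,w}
  n3: {r} / {e,r}
  n4: {w} / {e,w}
  n5: {d,e,f} / {d,e}
  n6: {w} / {r,w}
  n7: {e,f} / ∅

Liveness:
  live n0: ∅→{d,e,r,w}
  live n1: {d,e,r}→{d,e,r,w}
  live n2: {e,r,w}→{d,e}
  live n3: {e,r,w}→{r,w}
  live n4: {d,e,w}→{d,e}
  live n5: {d,e}→∅
  live n6: {r,w}→∅
  live n7: ∅→∅

live-out(n1) = ["d", "e", "r", "w"]

Answer: ["d", "e", "r", "w"]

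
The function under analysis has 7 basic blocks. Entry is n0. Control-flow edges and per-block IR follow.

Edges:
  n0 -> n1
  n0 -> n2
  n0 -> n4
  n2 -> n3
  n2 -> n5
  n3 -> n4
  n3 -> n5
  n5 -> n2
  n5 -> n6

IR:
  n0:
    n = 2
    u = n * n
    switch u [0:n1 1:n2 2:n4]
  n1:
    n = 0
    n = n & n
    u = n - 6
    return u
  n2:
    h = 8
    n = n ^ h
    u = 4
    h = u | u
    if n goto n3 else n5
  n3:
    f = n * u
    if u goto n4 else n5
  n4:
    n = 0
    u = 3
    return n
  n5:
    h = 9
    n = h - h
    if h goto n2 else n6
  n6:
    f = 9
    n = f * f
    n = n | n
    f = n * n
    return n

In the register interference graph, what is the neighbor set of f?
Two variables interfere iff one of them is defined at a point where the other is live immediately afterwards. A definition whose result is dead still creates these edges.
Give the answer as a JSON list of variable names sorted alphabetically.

Answer: ["n", "u"]

Working:
Per-block:
  n0: def={n,u} ue=∅
  n1: def={n,u} ue=∅
  n2: def={h,n,u} ue={n}
  n3: def={f} ue={n,u}
  n4: def={n,u} ue=∅
  n5: def={h,n} ue=∅
  n6: def={f,n} ue=∅

Live sets:
  n0 li=∅ lo={n}
  n1 li=∅ lo=∅
  n2 li={n} lo={n,u}
  n3 li={n,u} lo=∅
  n4 li=∅ lo=∅
  n5 li=∅ lo={n}
  n6 li=∅ lo=∅

Conflict graph:
  f — {n,u}
  h — {n,u}
  n — {f,h,u}
  u — {f,h,n}

N(f) = ["n", "u"]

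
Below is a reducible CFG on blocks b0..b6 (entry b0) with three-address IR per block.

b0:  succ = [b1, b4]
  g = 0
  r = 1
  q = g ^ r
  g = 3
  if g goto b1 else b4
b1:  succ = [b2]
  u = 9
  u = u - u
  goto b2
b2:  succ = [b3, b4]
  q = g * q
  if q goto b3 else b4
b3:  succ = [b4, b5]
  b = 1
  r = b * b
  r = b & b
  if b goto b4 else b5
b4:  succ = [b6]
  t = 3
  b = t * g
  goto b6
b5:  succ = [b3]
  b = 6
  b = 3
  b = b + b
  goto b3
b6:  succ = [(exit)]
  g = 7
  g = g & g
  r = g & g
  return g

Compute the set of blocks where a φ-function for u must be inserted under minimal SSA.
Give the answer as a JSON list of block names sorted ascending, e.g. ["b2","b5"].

idom tree: b1←b0 b2←b1 b3←b2 b4←b0 b5←b3 b6←b4
Join-block Dom:
  b3: preds {b2,b5}: {b0,b1,b2} ∩ {b0,b1,b2,b3,b5} = {b0,b1,b2}; idom=b2
  b4: preds {b0,b2,b3}: {b0} ∩ {b0,b1,b2} ∩ {b0,b1,b2,b3} = {b0}; idom=b0

Frontier:
  b3←b2: walk · to b2
  b3←b5: walk b5→b3 to b2
  b4←b0: walk · to b0
  b4←b2: walk b2→b1 to b0
  b4←b3: walk b3→b2→b1 to b0
  b0: DF=∅
  b1: DF={b4}
  b2: DF={b4}
  b3: DF={b3,b4}
  b4: DF=∅
  b5: DF={b3}
  b6: DF=∅

φ for u: defs {b1}
  DF⁺ = {b4}

Answer: ["b4"]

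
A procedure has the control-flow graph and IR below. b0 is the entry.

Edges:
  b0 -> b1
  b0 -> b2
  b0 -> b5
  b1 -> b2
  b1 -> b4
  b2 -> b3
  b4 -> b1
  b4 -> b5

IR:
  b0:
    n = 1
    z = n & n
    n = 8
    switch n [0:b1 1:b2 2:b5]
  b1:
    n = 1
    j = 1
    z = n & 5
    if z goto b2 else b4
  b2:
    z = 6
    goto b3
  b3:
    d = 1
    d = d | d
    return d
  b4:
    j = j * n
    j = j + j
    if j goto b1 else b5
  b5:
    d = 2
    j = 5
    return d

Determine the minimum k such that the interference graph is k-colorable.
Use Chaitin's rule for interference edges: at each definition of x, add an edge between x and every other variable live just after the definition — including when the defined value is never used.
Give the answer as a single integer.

Block summaries:
  b0: def={n,z} ue=∅
  b1: def={j,n,z} ue=∅
  b2: def={z} ue=∅
  b3: def={d} ue=∅
  b4: def={j} ue={j,n}
  b5: def={d,j} ue=∅

Liveness:
  live b0: ∅→∅
  live b1: ∅→{j,n}
  live b2: ∅→∅
  live b3: ∅→∅
  live b4: {j,n}→∅
  live b5: ∅→∅

Interfere edges:
  d — {j}
  j — {d,n,z}
  n — {j,z}
  z — {j,n}

Colouring:
  lower bound: {j,n,z} mutually conflict ⇒ χ ≥ 3
  assign d→r1 j→r0 n→r1 z→r2 — no edge inside a register ⇒ χ ≤ 3
  χ = 3

Answer: 3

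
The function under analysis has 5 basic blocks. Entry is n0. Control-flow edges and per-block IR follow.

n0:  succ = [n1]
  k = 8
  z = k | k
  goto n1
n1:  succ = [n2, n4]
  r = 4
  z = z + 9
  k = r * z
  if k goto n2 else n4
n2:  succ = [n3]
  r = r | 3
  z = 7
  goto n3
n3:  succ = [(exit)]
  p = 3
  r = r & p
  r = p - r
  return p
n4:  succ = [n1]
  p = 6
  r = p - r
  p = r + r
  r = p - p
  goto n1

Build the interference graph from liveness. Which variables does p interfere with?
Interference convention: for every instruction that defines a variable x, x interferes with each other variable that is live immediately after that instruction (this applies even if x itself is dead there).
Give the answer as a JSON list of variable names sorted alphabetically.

Per-block:
  n0: def={k,z} ue=∅
  n1: def={k,r,z} ue={z}
  n2: def={r,z} ue={r}
  n3: def={p,r} ue={r}
  n4: def={p,r} ue={r}

Liveness:
  live n0: ∅→{z}
  live n1: {z}→{r,z}
  live n2: {r}→{r}
  live n3: {r}→∅
  live n4: {r,z}→{z}

Conflict graph:
  k: {r,z}
  p: {r,z}
  r: {k,p,z}
  z: {k,p,r}

N(p) = ["r", "z"]

Answer: ["r", "z"]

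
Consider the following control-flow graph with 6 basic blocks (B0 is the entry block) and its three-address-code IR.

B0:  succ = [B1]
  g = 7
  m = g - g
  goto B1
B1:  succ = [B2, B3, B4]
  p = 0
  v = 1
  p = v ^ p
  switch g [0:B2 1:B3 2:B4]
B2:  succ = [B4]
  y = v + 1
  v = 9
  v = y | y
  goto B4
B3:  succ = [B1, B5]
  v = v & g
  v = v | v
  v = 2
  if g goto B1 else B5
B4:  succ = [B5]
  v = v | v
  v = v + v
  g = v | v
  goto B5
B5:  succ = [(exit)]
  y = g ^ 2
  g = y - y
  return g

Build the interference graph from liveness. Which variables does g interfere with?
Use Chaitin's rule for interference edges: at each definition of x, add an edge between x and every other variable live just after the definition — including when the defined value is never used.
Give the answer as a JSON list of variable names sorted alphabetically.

Answer: ["m", "p", "v"]

Derivation:
Block summaries:
  B0: def={g,m} ue=∅
  B1: def={p,v} ue={g}
  B2: def={v,y} ue={v}
  B3: def={v} ue={g,v}
  B4: def={g,v} ue={v}
  B5: def={g,y} ue={g}

Backward fixpoint:
  B0: in=∅ out={g}
  B1: in={g} out={g,v}
  B2: in={v} out={v}
  B3: in={g,v} out={g}
  B4: in={v} out={g}
  B5: in={g} out=∅

Conflict graph:
  g: {m,p,v}
  m: {g}
  p: {g,v}
  v: {g,p,y}
  y: {v}

N(g) = ["m", "p", "v"]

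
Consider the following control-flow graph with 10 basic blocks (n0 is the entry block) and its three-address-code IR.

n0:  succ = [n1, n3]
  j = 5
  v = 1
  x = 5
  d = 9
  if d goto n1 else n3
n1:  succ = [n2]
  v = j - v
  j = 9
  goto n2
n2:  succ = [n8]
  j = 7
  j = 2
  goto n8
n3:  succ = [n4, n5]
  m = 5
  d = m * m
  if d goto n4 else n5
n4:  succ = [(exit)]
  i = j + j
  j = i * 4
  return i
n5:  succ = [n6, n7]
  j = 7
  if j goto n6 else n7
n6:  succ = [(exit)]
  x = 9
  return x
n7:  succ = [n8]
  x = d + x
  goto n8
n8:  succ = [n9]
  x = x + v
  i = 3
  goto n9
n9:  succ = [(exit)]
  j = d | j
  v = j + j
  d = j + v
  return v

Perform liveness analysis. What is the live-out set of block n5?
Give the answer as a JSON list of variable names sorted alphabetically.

Per-block:
  n0 def {d,j,v,x} use ∅
  n1 def {j,v} use {j,v}
  n2 def {j} use ∅
  n3 def {d,m} use ∅
  n4 def {i,j} use {j}
  n5 def {j} use ∅
  n6 def {x} use ∅
  n7 def {x} use {d,x}
  n8 def {i,x} use {v,x}
  n9 def {d,j,v} use {d,j}

Backward fixpoint:
  n0 li=∅ lo={d,j,v,x}
  n1 li={d,j,v,x} lo={d,v,x}
  n2 li={d,v,x} lo={d,j,v,x}
  n3 li={j,v,x} lo={d,j,v,x}
  n4 li={j} lo=∅
  n5 li={d,v,x} lo={d,j,v,x}
  n6 li=∅ lo=∅
  n7 li={d,j,v,x} lo={d,j,v,x}
  n8 li={d,j,v,x} lo={d,j}
  n9 li={d,j} lo=∅

live-out(n5) = ["d", "j", "v", "x"]

Answer: ["d", "j", "v", "x"]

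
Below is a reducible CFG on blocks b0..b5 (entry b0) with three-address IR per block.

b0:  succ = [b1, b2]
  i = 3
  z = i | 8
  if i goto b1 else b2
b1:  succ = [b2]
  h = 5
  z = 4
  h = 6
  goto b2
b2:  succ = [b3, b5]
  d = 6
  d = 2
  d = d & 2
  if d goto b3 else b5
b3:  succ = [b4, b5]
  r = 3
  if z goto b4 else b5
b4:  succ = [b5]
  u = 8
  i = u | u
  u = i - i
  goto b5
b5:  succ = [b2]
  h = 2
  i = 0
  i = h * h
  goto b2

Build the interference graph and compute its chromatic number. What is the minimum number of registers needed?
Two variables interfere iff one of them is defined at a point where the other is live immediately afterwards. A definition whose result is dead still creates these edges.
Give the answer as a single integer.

Per-block:
  b0: {i,z} / ∅
  b1: {h,z} / ∅
  b2: {d} / ∅
  b3: {r} / {z}
  b4: {i,u} / ∅
  b5: {h,i} / ∅

Backward fixpoint:
  b0 li=∅ lo={z}
  b1 li=∅ lo={z}
  b2 li={z} lo={z}
  b3 li={z} lo={z}
  b4 li={z} lo={z}
  b5 li={z} lo={z}

Conflict graph:
  d: {z}
  h: {i,z}
  i: {h,z}
  r: {z}
  u: {z}
  z: {d,h,i,r,u}

Registers:
  clique {h,i,z} ⇒ need ≥ 3
  3-colouring: R0={z}  R1={d,h,r,u}  R2={i}
  χ = 3

Answer: 3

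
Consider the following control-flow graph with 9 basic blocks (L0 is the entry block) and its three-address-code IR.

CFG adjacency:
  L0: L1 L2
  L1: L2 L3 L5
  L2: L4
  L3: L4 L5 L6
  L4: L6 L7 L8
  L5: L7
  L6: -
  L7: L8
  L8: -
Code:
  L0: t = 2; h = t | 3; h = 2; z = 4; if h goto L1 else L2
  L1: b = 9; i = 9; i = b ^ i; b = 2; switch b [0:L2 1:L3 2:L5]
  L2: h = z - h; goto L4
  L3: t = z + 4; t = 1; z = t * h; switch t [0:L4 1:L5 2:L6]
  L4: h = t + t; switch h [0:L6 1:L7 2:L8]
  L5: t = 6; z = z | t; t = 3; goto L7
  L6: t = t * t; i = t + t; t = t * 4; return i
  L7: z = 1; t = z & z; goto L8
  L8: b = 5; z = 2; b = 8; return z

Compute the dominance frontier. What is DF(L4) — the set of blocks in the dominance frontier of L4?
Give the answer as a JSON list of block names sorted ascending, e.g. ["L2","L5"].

Answer: ["L6", "L7", "L8"]

Analysis:
idom tree: L1←L0 L2←L0 L3←L1 L4←L0 L5←L1 L6←L0 L7←L0 L8←L0
Dom at joins:
  L2: preds {L0,L1}: {L0} ∩ {L0,L1} = {L0}; idom=L0
  L4: preds {L2,L3}: {L0,L2} ∩ {L0,L1,L3} = {L0}; idom=L0
  L5: preds {L1,L3}: {L0,L1} ∩ {L0,L1,L3} = {L0,L1}; idom=L1
  L6: preds {L3,L4}: {L0,L1,L3} ∩ {L0,L4} = {L0}; idom=L0
  L7: preds {L4,L5}: {L0,L4} ∩ {L0,L1,L5} = {L0}; idom=L0
  L8: preds {L4,L7}: {L0,L4} ∩ {L0,L7} = {L0}; idom=L0

DF derivation:
  L2←L0: walk · to L0
  L2←L1: walk L1 to L0
  L4←L2: walk L2 to L0
  L4←L3: walk L3→L1 to L0
  L5←L1: walk · to L1
  L5←L3: walk L3 to L1
  L6←L3: walk L3→L1 to L0
  L6←L4: walk L4 to L0
  L7←L4: walk L4 to L0
  L7←L5: walk L5→L1 to L0
  L8←L4: walk L4 to L0
  L8←L7: walk L7 to L0
  L0 → ∅
  L1 → {L2,L4,L6,L7}
  L2 → {L4}
  L3 → {L4,L5,L6}
  L4 → {L6,L7,L8}
  L5 → {L7}
  L6 → ∅
  L7 → {L8}
  L8 → ∅

DF(L4) = ["L6", "L7", "L8"]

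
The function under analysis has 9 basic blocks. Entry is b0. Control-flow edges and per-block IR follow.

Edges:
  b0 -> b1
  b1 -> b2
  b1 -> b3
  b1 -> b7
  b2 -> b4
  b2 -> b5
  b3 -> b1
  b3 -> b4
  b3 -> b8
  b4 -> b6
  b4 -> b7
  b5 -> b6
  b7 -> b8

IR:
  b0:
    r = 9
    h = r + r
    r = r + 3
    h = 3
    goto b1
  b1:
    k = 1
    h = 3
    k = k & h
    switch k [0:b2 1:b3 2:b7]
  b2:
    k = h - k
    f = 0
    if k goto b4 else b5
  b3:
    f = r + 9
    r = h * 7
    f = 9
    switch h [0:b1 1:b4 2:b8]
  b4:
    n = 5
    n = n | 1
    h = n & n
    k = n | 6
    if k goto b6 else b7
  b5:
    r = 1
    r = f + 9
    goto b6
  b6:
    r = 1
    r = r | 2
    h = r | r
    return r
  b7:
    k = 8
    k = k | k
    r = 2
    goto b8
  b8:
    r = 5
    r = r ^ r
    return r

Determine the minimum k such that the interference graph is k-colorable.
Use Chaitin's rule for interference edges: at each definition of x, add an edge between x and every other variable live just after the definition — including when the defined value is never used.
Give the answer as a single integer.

def/use:
  b0 def {h,r} use ∅
  b1 def {h,k} use ∅
  b2 def {f,k} use {h,k}
  b3 def {f,r} use {h,r}
  b4 def {h,k,n} use ∅
  b5 def {r} use {f}
  b6 def {h,r} use ∅
  b7 def {k,r} use ∅
  b8 def {r} use ∅

Liveness:
  live b0: ∅→{r}
  live b1: {r}→{h,k,r}
  live b2: {h,k}→{f}
  live b3: {h,r}→{r}
  live b4: ∅→∅
  live b5: {f}→∅
  live b6: ∅→∅
  live b7: ∅→∅
  live b8: ∅→∅

Interference:
  f: {h,k,r}
  h: {f,k,n,r}
  k: {f,h,r}
  n: {h}
  r: {f,h,k}

Colouring:
  clique {f,h,k,r} ⇒ need ≥ 4
  4-colouring: R0={h}  R1={f,n}  R2={k}  R3={r}
  χ = 4

Answer: 4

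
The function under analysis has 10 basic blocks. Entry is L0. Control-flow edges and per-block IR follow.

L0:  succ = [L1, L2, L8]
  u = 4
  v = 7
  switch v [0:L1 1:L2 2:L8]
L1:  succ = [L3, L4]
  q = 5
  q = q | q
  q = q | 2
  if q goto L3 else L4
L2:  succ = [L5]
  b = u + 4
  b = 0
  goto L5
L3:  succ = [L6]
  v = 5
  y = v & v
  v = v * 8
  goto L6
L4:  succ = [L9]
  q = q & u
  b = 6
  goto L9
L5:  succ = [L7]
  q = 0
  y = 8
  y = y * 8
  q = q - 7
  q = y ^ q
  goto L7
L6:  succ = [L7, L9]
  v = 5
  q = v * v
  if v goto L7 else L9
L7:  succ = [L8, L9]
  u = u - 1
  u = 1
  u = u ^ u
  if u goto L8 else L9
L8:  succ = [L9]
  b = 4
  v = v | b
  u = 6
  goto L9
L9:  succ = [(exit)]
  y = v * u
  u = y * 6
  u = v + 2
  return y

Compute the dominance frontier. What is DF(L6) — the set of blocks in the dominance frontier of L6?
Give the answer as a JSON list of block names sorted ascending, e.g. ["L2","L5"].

Answer: ["L7", "L9"]

Analysis:
idom tree: L1←L0 L2←L0 L3←L1 L4←L1 L5←L2 L6←L3 L7←L0 L8←L0 L9←L0
Join-block Dom:
  L7: preds {L5,L6}: {L0,L2,L5} ∩ {L0,L1,L3,L6} = {L0}; idom=L0
  L8: preds {L0,L7}: {L0} ∩ {L0,L7} = {L0}; idom=L0
  L9: preds {L4,L6,L7,L8}: {L0,L1,L4} ∩ {L0,L1,L3,L6} ∩ {L0,L7} ∩ {L0,L8} = {L0}; idom=L0

DF walk-up:
  L7←L5: walk L5→L2 to L0
  L7←L6: walk L6→L3→L1 to L0
  L8←L0: walk · to L0
  L8←L7: walk L7 to L0
  L9←L4: walk L4→L1 to L0
  L9←L6: walk L6→L3→L1 to L0
  L9←L7: walk L7 to L0
  L9←L8: walk L8 to L0
  DF(L0)=∅
  DF(L1)={L7,L9}
  DF(L2)={L7}
  DF(L3)={L7,L9}
  DF(L4)={L9}
  DF(L5)={L7}
  DF(L6)={L7,L9}
  DF(L7)={L8,L9}
  DF(L8)={L9}
  DF(L9)=∅

DF(L6) = ["L7", "L9"]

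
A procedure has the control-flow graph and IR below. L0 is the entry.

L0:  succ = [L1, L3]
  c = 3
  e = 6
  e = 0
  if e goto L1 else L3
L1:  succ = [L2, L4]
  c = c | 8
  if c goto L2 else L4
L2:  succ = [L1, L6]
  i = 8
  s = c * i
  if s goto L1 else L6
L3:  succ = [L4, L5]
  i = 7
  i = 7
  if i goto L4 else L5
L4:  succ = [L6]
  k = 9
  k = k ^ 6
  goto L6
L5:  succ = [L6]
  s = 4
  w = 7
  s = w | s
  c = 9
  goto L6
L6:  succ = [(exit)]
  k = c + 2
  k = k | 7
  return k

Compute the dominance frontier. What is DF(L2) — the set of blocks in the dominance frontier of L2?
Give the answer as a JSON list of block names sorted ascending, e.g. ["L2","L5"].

idom tree: L1←L0 L2←L1 L3←L0 L4←L0 L5←L3 L6←L0
Dom∩ at merges:
  L1: preds {L0,L2}: {L0} ∩ {L0,L1,L2} = {L0}; idom=L0
  L4: preds {L1,L3}: {L0,L1} ∩ {L0,L3} = {L0}; idom=L0
  L6: preds {L2,L4,L5}: {L0,L1,L2} ∩ {L0,L4} ∩ {L0,L3,L5} = {L0}; idom=L0

Frontier:
  join L1 pred L0: · stop@L0
  join L1 pred L2: L2→L1 stop@L0
  join L4 pred L1: L1 stop@L0
  join L4 pred L3: L3 stop@L0
  join L6 pred L2: L2→L1 stop@L0
  join L6 pred L4: L4 stop@L0
  join L6 pred L5: L5→L3 stop@L0
  L0 → ∅
  L1 → {L1,L4,L6}
  L2 → {L1,L6}
  L3 → {L4,L6}
  L4 → {L6}
  L5 → {L6}
  L6 → ∅

DF(L2) = ["L1", "L6"]

Answer: ["L1", "L6"]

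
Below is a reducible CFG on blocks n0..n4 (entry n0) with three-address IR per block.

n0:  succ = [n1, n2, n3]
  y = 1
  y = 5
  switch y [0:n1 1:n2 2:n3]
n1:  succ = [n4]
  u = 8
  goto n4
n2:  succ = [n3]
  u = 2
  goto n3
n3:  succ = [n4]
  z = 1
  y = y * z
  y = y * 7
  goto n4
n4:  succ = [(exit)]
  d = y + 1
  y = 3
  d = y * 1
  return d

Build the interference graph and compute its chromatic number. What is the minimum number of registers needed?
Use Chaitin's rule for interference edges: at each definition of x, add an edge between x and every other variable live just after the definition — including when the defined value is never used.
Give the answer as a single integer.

Per-block:
  n0: {y} / ∅
  n1: {u} / ∅
  n2: {u} / ∅
  n3: {y,z} / {y}
  n4: {d,y} / {y}

Liveness:
  n0 li=∅ lo={y}
  n1 li={y} lo={y}
  n2 li={y} lo={y}
  n3 li={y} lo={y}
  n4 li={y} lo=∅

Interference:
  d: ∅
  u: {y}
  y: {u,z}
  z: {y}

Chromatic number:
  clique {u,y} ⇒ need ≥ 2
  2-colouring: c0={d,y}  c1={u,z}
  χ = 2

Answer: 2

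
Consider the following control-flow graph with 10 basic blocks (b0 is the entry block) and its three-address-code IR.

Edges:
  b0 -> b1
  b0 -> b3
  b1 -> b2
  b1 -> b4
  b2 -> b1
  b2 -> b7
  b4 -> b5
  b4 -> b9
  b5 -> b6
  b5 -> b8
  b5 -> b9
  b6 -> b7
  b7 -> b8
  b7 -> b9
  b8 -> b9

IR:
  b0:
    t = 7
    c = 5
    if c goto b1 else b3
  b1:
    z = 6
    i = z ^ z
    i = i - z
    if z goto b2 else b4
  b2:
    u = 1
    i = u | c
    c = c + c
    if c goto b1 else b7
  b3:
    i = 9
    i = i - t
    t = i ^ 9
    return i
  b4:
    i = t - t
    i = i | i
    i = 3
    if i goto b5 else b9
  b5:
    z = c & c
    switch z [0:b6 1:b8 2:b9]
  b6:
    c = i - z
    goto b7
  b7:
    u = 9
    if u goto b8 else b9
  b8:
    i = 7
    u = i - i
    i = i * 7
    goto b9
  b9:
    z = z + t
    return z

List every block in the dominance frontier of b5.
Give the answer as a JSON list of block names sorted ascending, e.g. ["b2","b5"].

Answer: ["b7", "b8", "b9"]

Analysis:
idom tree: b1←b0 b2←b1 b3←b0 b4←b1 b5←b4 b6←b5 b7←b1 b8←b1 b9←b1
Join-block Dom:
  b1: preds {b0,b2}: {b0} ∩ {b0,b1,b2} = {b0}; idom=b0
  b7: preds {b2,b6}: {b0,b1,b2} ∩ {b0,b1,b4,b5,b6} = {b0,b1}; idom=b1
  b8: preds {b5,b7}: {b0,b1,b4,b5} ∩ {b0,b1,b7} = {b0,b1}; idom=b1
  b9: preds {b4,b5,b7,b8}: {b0,b1,b4} ∩ {b0,b1,b4,b5} ∩ {b0,b1,b7} ∩ {b0,b1,b8} = {b0,b1}; idom=b1

DF walk-up:
  b1←b0: walk · to b0
  b1←b2: walk b2→b1 to b0
  b7←b2: walk b2 to b1
  b7←b6: walk b6→b5→b4 to b1
  b8←b5: walk b5→b4 to b1
  b8←b7: walk b7 to b1
  b9←b4: walk b4 to b1
  b9←b5: walk b5→b4 to b1
  b9←b7: walk b7 to b1
  b9←b8: walk b8 to b1
  b0 → ∅
  b1 → {b1}
  b2 → {b1,b7}
  b3 → ∅
  b4 → {b7,b8,b9}
  b5 → {b7,b8,b9}
  b6 → {b7}
  b7 → {b8,b9}
  b8 → {b9}
  b9 → ∅

DF(b5) = ["b7", "b8", "b9"]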